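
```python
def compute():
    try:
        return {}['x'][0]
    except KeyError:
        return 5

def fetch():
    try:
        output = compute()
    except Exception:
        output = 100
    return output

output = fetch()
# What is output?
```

Step-by-step execution trace:
1. `fetch()` calls `compute()`.
2. In compute: `{}['x'][0]` raises KeyError; `except KeyError` catches it → returns 5.
3. In fetch: `output = compute()` → output = 5. No exception reaches fetch.
4. `except Exception` is skipped; fetch returns 5.
5. output = 5.
Result: 5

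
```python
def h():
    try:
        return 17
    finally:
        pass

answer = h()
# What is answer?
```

Step-by-step execution trace:
1. `h()` enters try: `return 17` sets pending return value 17.
2. Before returning, `finally: pass` runs (no effect).
3. h() returns 17 → answer = 17.
Result: 17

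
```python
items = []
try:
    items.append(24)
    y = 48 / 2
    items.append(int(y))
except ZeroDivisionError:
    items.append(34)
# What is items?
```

Step-by-step execution trace:
1. try: `items.append(24)` → items = [24].
2. `y = 48 / 2` → y = 24.0. No exception raised.
3. `items.append(int(y))` → items = [24, 24].
4. `except ZeroDivisionError` is skipped (no exception was raised).
Result: [24, 24]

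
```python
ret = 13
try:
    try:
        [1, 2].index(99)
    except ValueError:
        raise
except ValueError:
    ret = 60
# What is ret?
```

Step-by-step execution trace:
1. Inner try: `[1, 2].index(99)` raises ValueError.
2. Inner `except ValueError` matches; bare `raise` re-raises the same ValueError.
3. Outer `except ValueError` matches → ret = 60.
Result: 60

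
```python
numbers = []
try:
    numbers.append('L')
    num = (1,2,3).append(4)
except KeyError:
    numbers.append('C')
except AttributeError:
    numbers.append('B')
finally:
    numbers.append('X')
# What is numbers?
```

Step-by-step execution trace:
1. try: `numbers.append('L')` → numbers = ['L'].
2. `num = (1,2,3).append(4)` raises AttributeError.
3. `except KeyError` does not match AttributeError; skipped.
4. `except AttributeError` matches → `numbers.append('B')` → numbers = ['L', 'B'].
5. finally always runs: `numbers.append('X')` → numbers = ['L', 'B', 'X'].
Result: ['L', 'B', 'X']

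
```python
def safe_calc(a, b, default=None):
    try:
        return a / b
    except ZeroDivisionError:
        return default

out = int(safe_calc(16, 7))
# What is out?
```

Step-by-step execution trace:
1. `safe_calc(16, 7)` enters try: `return 16 / 7` → returns 2.2857142857142856. No exception raised.
2. `except ZeroDivisionError` is skipped.
3. `int(2.2857142857142856)` → 2 → out = 2.
Result: 2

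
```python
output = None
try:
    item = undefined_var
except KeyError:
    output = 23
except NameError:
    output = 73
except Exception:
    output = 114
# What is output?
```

Step-by-step execution trace:
1. `item = undefined_var` raises NameError.
2. `except KeyError` does not match NameError; skipped.
3. `except NameError` matches → output = 73.
4. Remaining except clauses are skipped.
Result: 73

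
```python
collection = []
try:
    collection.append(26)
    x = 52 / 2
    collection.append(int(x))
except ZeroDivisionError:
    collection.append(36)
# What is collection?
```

Step-by-step execution trace:
1. try: `collection.append(26)` → collection = [26].
2. `x = 52 / 2` → x = 26.0. No exception raised.
3. `collection.append(int(x))` → collection = [26, 26].
4. `except ZeroDivisionError` is skipped (no exception was raised).
Result: [26, 26]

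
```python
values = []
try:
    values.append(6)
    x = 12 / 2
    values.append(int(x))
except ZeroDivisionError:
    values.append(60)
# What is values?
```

Step-by-step execution trace:
1. try: `values.append(6)` → values = [6].
2. `x = 12 / 2` → x = 6.0. No exception raised.
3. `values.append(int(x))` → values = [6, 6].
4. `except ZeroDivisionError` is skipped (no exception was raised).
Result: [6, 6]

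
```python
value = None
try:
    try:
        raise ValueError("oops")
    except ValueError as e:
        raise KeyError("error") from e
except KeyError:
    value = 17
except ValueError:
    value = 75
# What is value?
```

Step-by-step execution trace:
1. Inner try raises ValueError; inner `except ValueError as e` catches it.
2. `raise KeyError(...) from e` raises KeyError (ValueError is attached as __cause__, but only KeyError is active).
3. Outer `except KeyError` matches → value = 17.
4. `except ValueError` is not reached.
Result: 17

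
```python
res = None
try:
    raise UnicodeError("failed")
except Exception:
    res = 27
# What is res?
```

Step-by-step execution trace:
1. `raise UnicodeError(...)` raises UnicodeError.
2. `except Exception` matches (UnicodeError is a subclass of Exception) → res = 27.
Result: 27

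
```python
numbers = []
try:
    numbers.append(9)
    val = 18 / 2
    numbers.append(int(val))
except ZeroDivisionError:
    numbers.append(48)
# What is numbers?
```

Step-by-step execution trace:
1. try: `numbers.append(9)` → numbers = [9].
2. `val = 18 / 2` → val = 9.0. No exception raised.
3. `numbers.append(int(val))` → numbers = [9, 9].
4. `except ZeroDivisionError` is skipped (no exception was raised).
Result: [9, 9]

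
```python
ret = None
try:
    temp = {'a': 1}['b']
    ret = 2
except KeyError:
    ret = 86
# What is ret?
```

Step-by-step execution trace:
1. `temp = {'a': 1}['b']` raises KeyError.
2. `ret = 2` is not reached.
3. `except KeyError` matches → ret = 86.
Result: 86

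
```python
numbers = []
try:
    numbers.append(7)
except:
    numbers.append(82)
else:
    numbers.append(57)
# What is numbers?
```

Step-by-step execution trace:
1. try: `numbers.append(7)` → numbers = [7]. No exception raised.
2. `except` is skipped.
3. `else` runs (try completed without exception): `numbers.append(57)` → numbers = [7, 57].
Result: [7, 57]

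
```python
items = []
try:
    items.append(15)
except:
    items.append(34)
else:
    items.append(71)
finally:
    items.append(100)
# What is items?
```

Step-by-step execution trace:
1. try: `items.append(15)` → items = [15]. No exception raised.
2. `except` is skipped.
3. `else` runs: `items.append(71)` → items = [15, 71].
4. `finally` always runs: `items.append(100)` → items = [15, 71, 100].
Result: [15, 71, 100]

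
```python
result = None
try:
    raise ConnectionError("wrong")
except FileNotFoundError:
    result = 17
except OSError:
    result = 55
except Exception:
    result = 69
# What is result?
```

Step-by-step execution trace:
1. `raise ConnectionError(...)` raises ConnectionError.
2. `except FileNotFoundError` does not match (ConnectionError is not a subclass of FileNotFoundError); skipped.
3. `except OSError` matches (ConnectionError is a subclass of OSError) → result = 55.
4. `except Exception` is not reached.
Result: 55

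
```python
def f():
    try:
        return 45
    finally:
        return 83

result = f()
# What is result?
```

Step-by-step execution trace:
1. `f()` enters try: `return 45` sets pending return value 45.
2. Before returning, `finally: return 83` runs and overrides the pending return.
3. f() returns 83 → result = 83.
Result: 83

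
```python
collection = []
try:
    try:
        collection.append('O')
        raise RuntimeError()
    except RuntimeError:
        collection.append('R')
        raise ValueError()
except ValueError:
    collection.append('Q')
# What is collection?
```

Step-by-step execution trace:
1. Inner try: `collection.append('O')` → collection = ['O'].
2. `raise RuntimeError()` raises RuntimeError.
3. Inner `except RuntimeError` matches → `collection.append('R')` → collection = ['O', 'R'].
4. `raise ValueError()` raises ValueError; propagates to outer try.
5. Outer `except ValueError` matches → `collection.append('Q')` → collection = ['O', 'R', 'Q'].
Result: ['O', 'R', 'Q']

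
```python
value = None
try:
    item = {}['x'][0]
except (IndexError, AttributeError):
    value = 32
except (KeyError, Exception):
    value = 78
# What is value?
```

Step-by-step execution trace:
1. `item = {}['x'][0]` raises KeyError.
2. `except (IndexError, AttributeError)` does not match KeyError; skipped.
3. `except (KeyError, Exception)` matches (KeyError is in the tuple) → value = 78.
Result: 78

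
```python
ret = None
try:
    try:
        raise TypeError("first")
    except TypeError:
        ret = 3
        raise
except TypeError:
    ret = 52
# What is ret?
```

Step-by-step execution trace:
1. Inner try: `raise TypeError("first")` raises TypeError.
2. Inner `except TypeError` matches → ret = 3.
3. bare `raise` re-raises the same TypeError.
4. Outer `except TypeError` matches → ret = 52.
Result: 52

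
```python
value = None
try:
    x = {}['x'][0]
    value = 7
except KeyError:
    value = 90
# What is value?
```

Step-by-step execution trace:
1. `x = {}['x'][0]` raises KeyError.
2. `value = 7` is not reached.
3. `except KeyError` matches → value = 90.
Result: 90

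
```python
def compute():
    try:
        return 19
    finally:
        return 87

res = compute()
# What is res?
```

Step-by-step execution trace:
1. `compute()` enters try: `return 19` sets pending return value 19.
2. Before returning, `finally: return 87` runs and overrides the pending return.
3. compute() returns 87 → res = 87.
Result: 87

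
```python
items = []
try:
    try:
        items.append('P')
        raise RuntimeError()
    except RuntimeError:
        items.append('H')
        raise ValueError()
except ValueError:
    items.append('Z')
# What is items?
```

Step-by-step execution trace:
1. Inner try: `items.append('P')` → items = ['P'].
2. `raise RuntimeError()` raises RuntimeError.
3. Inner `except RuntimeError` matches → `items.append('H')` → items = ['P', 'H'].
4. `raise ValueError()` raises ValueError; propagates to outer try.
5. Outer `except ValueError` matches → `items.append('Z')` → items = ['P', 'H', 'Z'].
Result: ['P', 'H', 'Z']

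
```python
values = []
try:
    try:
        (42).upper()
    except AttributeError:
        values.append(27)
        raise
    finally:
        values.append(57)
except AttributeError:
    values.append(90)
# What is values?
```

Step-by-step execution trace:
1. Inner try: `(42).upper()` raises AttributeError.
2. Inner `except AttributeError` matches → `values.append(27)` → values = [27].
3. bare `raise` re-raises AttributeError.
4. Inner `finally` runs during unwinding: `values.append(57)` → values = [27, 57].
5. Outer `except AttributeError` matches → `values.append(90)` → values = [27, 57, 90].
Result: [27, 57, 90]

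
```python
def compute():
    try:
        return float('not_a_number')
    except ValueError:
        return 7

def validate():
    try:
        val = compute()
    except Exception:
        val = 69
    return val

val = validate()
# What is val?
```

Step-by-step execution trace:
1. `validate()` calls `compute()`.
2. In compute: `float('not_a_number')` raises ValueError; `except ValueError` catches it → returns 7.
3. In validate: `val = compute()` → val = 7. No exception reaches validate.
4. `except Exception` is skipped; validate returns 7.
5. val = 7.
Result: 7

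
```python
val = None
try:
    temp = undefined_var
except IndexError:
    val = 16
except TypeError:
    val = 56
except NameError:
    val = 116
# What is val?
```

Step-by-step execution trace:
1. `temp = undefined_var` raises NameError.
2. `except IndexError` does not match NameError; skipped.
3. `except TypeError` does not match NameError; skipped.
4. `except NameError` matches → val = 116.
Result: 116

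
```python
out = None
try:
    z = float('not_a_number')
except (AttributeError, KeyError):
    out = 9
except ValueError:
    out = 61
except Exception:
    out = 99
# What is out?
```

Step-by-step execution trace:
1. `z = float('not_a_number')` raises ValueError.
2. `except (AttributeError, KeyError)` does not match ValueError; skipped.
3. `except ValueError` matches (exact type match) → out = 61.
4. `except Exception` is not reached.
Result: 61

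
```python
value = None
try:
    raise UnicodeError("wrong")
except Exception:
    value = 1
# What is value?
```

Step-by-step execution trace:
1. `raise UnicodeError(...)` raises UnicodeError.
2. `except Exception` matches (UnicodeError is a subclass of Exception) → value = 1.
Result: 1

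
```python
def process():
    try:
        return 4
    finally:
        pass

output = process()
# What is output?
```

Step-by-step execution trace:
1. `process()` enters try: `return 4` sets pending return value 4.
2. Before returning, `finally: pass` runs (no effect).
3. process() returns 4 → output = 4.
Result: 4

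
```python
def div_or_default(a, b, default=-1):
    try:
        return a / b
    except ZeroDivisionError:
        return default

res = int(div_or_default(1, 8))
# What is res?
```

Step-by-step execution trace:
1. `div_or_default(1, 8)` enters try: `return 1 / 8` → returns 0.125. No exception raised.
2. `except ZeroDivisionError` is skipped.
3. `int(0.125)` → 0 → res = 0.
Result: 0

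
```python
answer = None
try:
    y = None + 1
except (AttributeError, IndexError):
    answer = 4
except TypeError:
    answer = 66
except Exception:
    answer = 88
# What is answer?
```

Step-by-step execution trace:
1. `y = None + 1` raises TypeError.
2. `except (AttributeError, IndexError)` does not match TypeError; skipped.
3. `except TypeError` matches (exact type match) → answer = 66.
4. `except Exception` is not reached.
Result: 66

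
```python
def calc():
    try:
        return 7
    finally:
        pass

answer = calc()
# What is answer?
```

Step-by-step execution trace:
1. `calc()` enters try: `return 7` sets pending return value 7.
2. Before returning, `finally: pass` runs (no effect).
3. calc() returns 7 → answer = 7.
Result: 7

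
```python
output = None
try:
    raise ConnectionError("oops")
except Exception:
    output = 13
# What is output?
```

Step-by-step execution trace:
1. `raise ConnectionError(...)` raises ConnectionError.
2. `except Exception` matches (ConnectionError is a subclass of Exception) → output = 13.
Result: 13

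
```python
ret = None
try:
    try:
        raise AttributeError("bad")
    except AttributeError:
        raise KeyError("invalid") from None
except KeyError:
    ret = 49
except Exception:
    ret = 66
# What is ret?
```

Step-by-step execution trace:
1. Inner try raises AttributeError; inner `except AttributeError` catches it.
2. `raise KeyError(...) from None` raises KeyError (from None suppresses __context__, but the active exception is still KeyError).
3. Outer `except KeyError` matches → ret = 49.
4. `except Exception` is not reached.
Result: 49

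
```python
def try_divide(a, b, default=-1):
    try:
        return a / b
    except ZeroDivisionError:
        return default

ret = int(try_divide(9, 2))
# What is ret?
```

Step-by-step execution trace:
1. `try_divide(9, 2)` enters try: `return 9 / 2` → returns 4.5. No exception raised.
2. `except ZeroDivisionError` is skipped.
3. `int(4.5)` → 4 → ret = 4.
Result: 4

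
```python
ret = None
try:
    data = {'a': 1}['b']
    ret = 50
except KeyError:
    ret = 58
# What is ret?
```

Step-by-step execution trace:
1. `data = {'a': 1}['b']` raises KeyError.
2. `ret = 50` is not reached.
3. `except KeyError` matches → ret = 58.
Result: 58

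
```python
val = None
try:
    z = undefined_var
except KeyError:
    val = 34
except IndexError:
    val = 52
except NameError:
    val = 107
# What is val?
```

Step-by-step execution trace:
1. `z = undefined_var` raises NameError.
2. `except KeyError` does not match NameError; skipped.
3. `except IndexError` does not match NameError; skipped.
4. `except NameError` matches → val = 107.
Result: 107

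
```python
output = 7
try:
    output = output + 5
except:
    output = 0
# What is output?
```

Step-by-step execution trace:
1. output starts at 7.
2. try: `output = output + 5` → output = 12. No exception raised.
3. `except` is skipped.
Result: 12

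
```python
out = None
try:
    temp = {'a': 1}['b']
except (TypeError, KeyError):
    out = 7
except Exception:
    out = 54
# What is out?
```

Step-by-step execution trace:
1. `temp = {'a': 1}['b']` raises KeyError.
2. `except (TypeError, KeyError)` matches (KeyError is in the tuple) → out = 7.
3. `except Exception` is not reached.
Result: 7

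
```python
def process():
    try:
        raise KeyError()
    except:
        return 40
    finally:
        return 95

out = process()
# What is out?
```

Step-by-step execution trace:
1. `process()` enters try: `raise KeyError()` raises KeyError.
2. bare `except` matches → `return 40` sets pending return value 40.
3. Before returning, `finally: return 95` runs and overrides the pending return.
4. process() returns 95 → out = 95.
Result: 95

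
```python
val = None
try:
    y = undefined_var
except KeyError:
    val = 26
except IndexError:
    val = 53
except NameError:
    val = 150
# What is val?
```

Step-by-step execution trace:
1. `y = undefined_var` raises NameError.
2. `except KeyError` does not match NameError; skipped.
3. `except IndexError` does not match NameError; skipped.
4. `except NameError` matches → val = 150.
Result: 150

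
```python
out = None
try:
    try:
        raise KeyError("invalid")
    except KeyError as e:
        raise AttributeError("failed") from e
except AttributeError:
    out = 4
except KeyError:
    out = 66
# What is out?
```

Step-by-step execution trace:
1. Inner try raises KeyError; inner `except KeyError as e` catches it.
2. `raise AttributeError(...) from e` raises AttributeError (KeyError is attached as __cause__, but only AttributeError is active).
3. Outer `except AttributeError` matches → out = 4.
4. `except KeyError` is not reached.
Result: 4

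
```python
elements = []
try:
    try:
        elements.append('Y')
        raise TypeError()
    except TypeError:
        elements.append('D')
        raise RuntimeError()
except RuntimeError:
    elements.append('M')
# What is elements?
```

Step-by-step execution trace:
1. Inner try: `elements.append('Y')` → elements = ['Y'].
2. `raise TypeError()` raises TypeError.
3. Inner `except TypeError` matches → `elements.append('D')` → elements = ['Y', 'D'].
4. `raise RuntimeError()` raises RuntimeError; propagates to outer try.
5. Outer `except RuntimeError` matches → `elements.append('M')` → elements = ['Y', 'D', 'M'].
Result: ['Y', 'D', 'M']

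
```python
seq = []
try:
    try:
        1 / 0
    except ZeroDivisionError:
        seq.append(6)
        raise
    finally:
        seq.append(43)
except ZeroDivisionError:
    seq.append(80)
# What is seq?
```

Step-by-step execution trace:
1. Inner try: `1 / 0` raises ZeroDivisionError.
2. Inner `except ZeroDivisionError` matches → `seq.append(6)` → seq = [6].
3. bare `raise` re-raises ZeroDivisionError.
4. Inner `finally` runs during unwinding: `seq.append(43)` → seq = [6, 43].
5. Outer `except ZeroDivisionError` matches → `seq.append(80)` → seq = [6, 43, 80].
Result: [6, 43, 80]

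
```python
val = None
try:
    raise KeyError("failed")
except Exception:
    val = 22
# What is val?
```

Step-by-step execution trace:
1. `raise KeyError(...)` raises KeyError.
2. `except Exception` matches (KeyError is a subclass of Exception) → val = 22.
Result: 22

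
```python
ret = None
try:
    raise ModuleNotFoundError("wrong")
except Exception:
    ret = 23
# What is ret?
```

Step-by-step execution trace:
1. `raise ModuleNotFoundError(...)` raises ModuleNotFoundError.
2. `except Exception` matches (ModuleNotFoundError is a subclass of Exception) → ret = 23.
Result: 23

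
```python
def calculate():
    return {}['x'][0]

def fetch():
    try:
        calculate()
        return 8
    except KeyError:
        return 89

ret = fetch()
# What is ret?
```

Step-by-step execution trace:
1. `fetch()` calls `calculate()`.
2. `calculate()` evaluates `{}['x'][0]`, which raises KeyError; it propagates to the caller.
3. `return 8` is not reached.
4. `except KeyError` in fetch matches → returns 89.
5. ret = 89.
Result: 89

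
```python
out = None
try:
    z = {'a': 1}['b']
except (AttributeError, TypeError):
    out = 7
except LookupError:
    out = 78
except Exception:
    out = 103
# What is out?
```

Step-by-step execution trace:
1. `z = {'a': 1}['b']` raises KeyError.
2. `except (AttributeError, TypeError)` does not match KeyError; skipped.
3. `except LookupError` matches (KeyError is a subclass of LookupError) → out = 78.
4. `except Exception` is not reached.
Result: 78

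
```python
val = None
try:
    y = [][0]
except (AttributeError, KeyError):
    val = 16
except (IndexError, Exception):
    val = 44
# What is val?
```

Step-by-step execution trace:
1. `y = [][0]` raises IndexError.
2. `except (AttributeError, KeyError)` does not match IndexError; skipped.
3. `except (IndexError, Exception)` matches (IndexError is in the tuple) → val = 44.
Result: 44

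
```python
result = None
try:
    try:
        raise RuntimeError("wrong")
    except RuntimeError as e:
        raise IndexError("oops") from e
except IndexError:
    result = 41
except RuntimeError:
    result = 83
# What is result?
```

Step-by-step execution trace:
1. Inner try raises RuntimeError; inner `except RuntimeError as e` catches it.
2. `raise IndexError(...) from e` raises IndexError (RuntimeError is attached as __cause__, but only IndexError is active).
3. Outer `except IndexError` matches → result = 41.
4. `except RuntimeError` is not reached.
Result: 41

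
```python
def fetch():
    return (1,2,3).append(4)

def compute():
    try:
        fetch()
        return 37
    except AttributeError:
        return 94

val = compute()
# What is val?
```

Step-by-step execution trace:
1. `compute()` calls `fetch()`.
2. `fetch()` evaluates `(1,2,3).append(4)`, which raises AttributeError; it propagates to the caller.
3. `return 37` is not reached.
4. `except AttributeError` in compute matches → returns 94.
5. val = 94.
Result: 94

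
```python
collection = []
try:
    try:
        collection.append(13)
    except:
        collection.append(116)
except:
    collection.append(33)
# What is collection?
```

Step-by-step execution trace:
1. Inner try: `collection.append(13)` → collection = [13]. No exception raised.
2. Inner `except` is skipped.
3. Inner try completes normally; outer `except` is skipped.
Result: [13]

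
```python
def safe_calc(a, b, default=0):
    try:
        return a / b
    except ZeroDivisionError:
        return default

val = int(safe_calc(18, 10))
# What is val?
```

Step-by-step execution trace:
1. `safe_calc(18, 10)` enters try: `return 18 / 10` → returns 1.8. No exception raised.
2. `except ZeroDivisionError` is skipped.
3. `int(1.8)` → 1 → val = 1.
Result: 1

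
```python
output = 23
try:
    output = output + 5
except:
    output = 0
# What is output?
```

Step-by-step execution trace:
1. output starts at 23.
2. try: `output = output + 5` → output = 28. No exception raised.
3. `except` is skipped.
Result: 28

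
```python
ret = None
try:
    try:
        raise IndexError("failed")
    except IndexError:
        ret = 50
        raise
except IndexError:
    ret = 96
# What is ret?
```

Step-by-step execution trace:
1. Inner try: `raise IndexError("failed")` raises IndexError.
2. Inner `except IndexError` matches → ret = 50.
3. bare `raise` re-raises the same IndexError.
4. Outer `except IndexError` matches → ret = 96.
Result: 96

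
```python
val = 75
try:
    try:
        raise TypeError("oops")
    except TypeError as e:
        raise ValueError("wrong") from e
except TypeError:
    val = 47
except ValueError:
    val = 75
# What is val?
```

Step-by-step execution trace:
1. Inner try raises TypeError; inner `except TypeError as e` catches it.
2. `raise ValueError(...) from e` raises ValueError (TypeError is attached as __cause__, but only ValueError is active).
3. Outer `except TypeError` does not match ValueError; skipped.
4. Outer `except ValueError` matches → val = 75.
Result: 75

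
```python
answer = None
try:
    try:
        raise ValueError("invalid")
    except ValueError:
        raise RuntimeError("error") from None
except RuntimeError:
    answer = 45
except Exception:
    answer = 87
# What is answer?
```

Step-by-step execution trace:
1. Inner try raises ValueError; inner `except ValueError` catches it.
2. `raise RuntimeError(...) from None` raises RuntimeError (from None suppresses __context__, but the active exception is still RuntimeError).
3. Outer `except RuntimeError` matches → answer = 45.
4. `except Exception` is not reached.
Result: 45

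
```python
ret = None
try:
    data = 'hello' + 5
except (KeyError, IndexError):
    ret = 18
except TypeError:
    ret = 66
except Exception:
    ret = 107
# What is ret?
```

Step-by-step execution trace:
1. `data = 'hello' + 5` raises TypeError.
2. `except (KeyError, IndexError)` does not match TypeError; skipped.
3. `except TypeError` matches (exact type match) → ret = 66.
4. `except Exception` is not reached.
Result: 66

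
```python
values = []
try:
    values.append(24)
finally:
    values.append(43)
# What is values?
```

Step-by-step execution trace:
1. try: `values.append(24)` → values = [24].
2. The try body completes without raising.
3. finally always runs: `values.append(43)` → values = [24, 43].
Result: [24, 43]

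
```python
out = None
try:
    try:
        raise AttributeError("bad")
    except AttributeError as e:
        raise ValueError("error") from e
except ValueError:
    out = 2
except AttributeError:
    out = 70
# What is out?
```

Step-by-step execution trace:
1. Inner try raises AttributeError; inner `except AttributeError as e` catches it.
2. `raise ValueError(...) from e` raises ValueError (AttributeError is attached as __cause__, but only ValueError is active).
3. Outer `except ValueError` matches → out = 2.
4. `except AttributeError` is not reached.
Result: 2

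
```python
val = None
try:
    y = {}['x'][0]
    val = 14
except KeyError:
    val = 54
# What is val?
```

Step-by-step execution trace:
1. `y = {}['x'][0]` raises KeyError.
2. `val = 14` is not reached.
3. `except KeyError` matches → val = 54.
Result: 54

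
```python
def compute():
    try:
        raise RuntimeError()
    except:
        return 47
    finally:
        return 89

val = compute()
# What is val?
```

Step-by-step execution trace:
1. `compute()` enters try: `raise RuntimeError()` raises RuntimeError.
2. bare `except` matches → `return 47` sets pending return value 47.
3. Before returning, `finally: return 89` runs and overrides the pending return.
4. compute() returns 89 → val = 89.
Result: 89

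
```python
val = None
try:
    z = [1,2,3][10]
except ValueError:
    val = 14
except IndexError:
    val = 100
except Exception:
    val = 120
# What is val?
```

Step-by-step execution trace:
1. `z = [1,2,3][10]` raises IndexError.
2. `except ValueError` does not match IndexError; skipped.
3. `except IndexError` matches → val = 100.
4. Remaining except clauses are skipped.
Result: 100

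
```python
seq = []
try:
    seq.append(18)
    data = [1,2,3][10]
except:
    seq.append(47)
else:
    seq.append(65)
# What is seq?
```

Step-by-step execution trace:
1. try: `seq.append(18)` → seq = [18].
2. `data = [1,2,3][10]` raises IndexError.
3. bare `except` matches → `seq.append(47)` → seq = [18, 47].
4. `else` is skipped (an exception was raised).
Result: [18, 47]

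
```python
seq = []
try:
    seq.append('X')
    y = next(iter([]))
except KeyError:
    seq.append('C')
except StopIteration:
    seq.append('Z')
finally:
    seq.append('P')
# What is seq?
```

Step-by-step execution trace:
1. try: `seq.append('X')` → seq = ['X'].
2. `y = next(iter([]))` raises StopIteration.
3. `except KeyError` does not match StopIteration; skipped.
4. `except StopIteration` matches → `seq.append('Z')` → seq = ['X', 'Z'].
5. finally always runs: `seq.append('P')` → seq = ['X', 'Z', 'P'].
Result: ['X', 'Z', 'P']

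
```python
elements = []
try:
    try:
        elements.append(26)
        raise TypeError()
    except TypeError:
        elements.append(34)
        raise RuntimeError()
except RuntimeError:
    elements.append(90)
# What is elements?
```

Step-by-step execution trace:
1. Inner try: `elements.append(26)` → elements = [26].
2. `raise TypeError()` raises TypeError.
3. Inner `except TypeError` matches → `elements.append(34)` → elements = [26, 34].
4. `raise RuntimeError()` raises RuntimeError; propagates to outer try.
5. Outer `except RuntimeError` matches → `elements.append(90)` → elements = [26, 34, 90].
Result: [26, 34, 90]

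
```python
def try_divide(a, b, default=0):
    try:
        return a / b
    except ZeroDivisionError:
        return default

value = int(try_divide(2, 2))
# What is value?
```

Step-by-step execution trace:
1. `try_divide(2, 2)` enters try: `return 2 / 2` → returns 1.0. No exception raised.
2. `except ZeroDivisionError` is skipped.
3. `int(1.0)` → 1 → value = 1.
Result: 1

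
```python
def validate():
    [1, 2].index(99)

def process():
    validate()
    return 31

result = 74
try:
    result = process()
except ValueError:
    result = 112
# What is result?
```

Step-by-step execution trace:
1. result starts at 74.
2. try: `process()` calls `validate()`.
3. `validate()` evaluates `[1, 2].index(99)`, which raises ValueError; it propagates through process (uncaught).
4. `return 31` in process is not reached; the assignment to result does not complete.
5. `except ValueError` matches → result = 112.
Result: 112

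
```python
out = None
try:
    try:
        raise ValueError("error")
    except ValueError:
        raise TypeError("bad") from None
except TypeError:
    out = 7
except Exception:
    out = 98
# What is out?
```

Step-by-step execution trace:
1. Inner try raises ValueError; inner `except ValueError` catches it.
2. `raise TypeError(...) from None` raises TypeError (from None suppresses __context__, but the active exception is still TypeError).
3. Outer `except TypeError` matches → out = 7.
4. `except Exception` is not reached.
Result: 7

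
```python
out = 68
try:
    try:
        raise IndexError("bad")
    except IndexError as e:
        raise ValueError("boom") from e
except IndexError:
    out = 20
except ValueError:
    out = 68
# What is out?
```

Step-by-step execution trace:
1. Inner try raises IndexError; inner `except IndexError as e` catches it.
2. `raise ValueError(...) from e` raises ValueError (IndexError is attached as __cause__, but only ValueError is active).
3. Outer `except IndexError` does not match ValueError; skipped.
4. Outer `except ValueError` matches → out = 68.
Result: 68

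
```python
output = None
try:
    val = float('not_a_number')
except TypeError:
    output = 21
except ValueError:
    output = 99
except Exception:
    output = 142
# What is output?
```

Step-by-step execution trace:
1. `val = float('not_a_number')` raises ValueError.
2. `except TypeError` does not match ValueError; skipped.
3. `except ValueError` matches → output = 99.
4. Remaining except clauses are skipped.
Result: 99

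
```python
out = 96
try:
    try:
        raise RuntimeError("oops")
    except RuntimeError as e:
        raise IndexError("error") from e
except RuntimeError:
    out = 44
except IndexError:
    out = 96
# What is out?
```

Step-by-step execution trace:
1. Inner try raises RuntimeError; inner `except RuntimeError as e` catches it.
2. `raise IndexError(...) from e` raises IndexError (RuntimeError is attached as __cause__, but only IndexError is active).
3. Outer `except RuntimeError` does not match IndexError; skipped.
4. Outer `except IndexError` matches → out = 96.
Result: 96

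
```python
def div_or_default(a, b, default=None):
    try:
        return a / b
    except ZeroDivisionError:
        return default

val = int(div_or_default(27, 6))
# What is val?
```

Step-by-step execution trace:
1. `div_or_default(27, 6)` enters try: `return 27 / 6` → returns 4.5. No exception raised.
2. `except ZeroDivisionError` is skipped.
3. `int(4.5)` → 4 → val = 4.
Result: 4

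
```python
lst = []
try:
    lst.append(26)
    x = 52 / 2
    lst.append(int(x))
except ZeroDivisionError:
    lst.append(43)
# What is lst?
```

Step-by-step execution trace:
1. try: `lst.append(26)` → lst = [26].
2. `x = 52 / 2` → x = 26.0. No exception raised.
3. `lst.append(int(x))` → lst = [26, 26].
4. `except ZeroDivisionError` is skipped (no exception was raised).
Result: [26, 26]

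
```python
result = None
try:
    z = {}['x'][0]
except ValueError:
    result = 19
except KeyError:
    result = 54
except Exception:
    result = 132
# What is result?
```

Step-by-step execution trace:
1. `z = {}['x'][0]` raises KeyError.
2. `except ValueError` does not match KeyError; skipped.
3. `except KeyError` matches → result = 54.
4. Remaining except clauses are skipped.
Result: 54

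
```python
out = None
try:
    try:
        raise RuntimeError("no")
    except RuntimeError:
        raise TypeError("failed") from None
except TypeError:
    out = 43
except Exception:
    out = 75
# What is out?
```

Step-by-step execution trace:
1. Inner try raises RuntimeError; inner `except RuntimeError` catches it.
2. `raise TypeError(...) from None` raises TypeError (from None suppresses __context__, but the active exception is still TypeError).
3. Outer `except TypeError` matches → out = 43.
4. `except Exception` is not reached.
Result: 43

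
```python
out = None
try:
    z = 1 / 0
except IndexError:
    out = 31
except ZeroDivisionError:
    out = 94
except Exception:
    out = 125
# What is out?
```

Step-by-step execution trace:
1. `z = 1 / 0` raises ZeroDivisionError.
2. `except IndexError` does not match ZeroDivisionError; skipped.
3. `except ZeroDivisionError` matches → out = 94.
4. Remaining except clauses are skipped.
Result: 94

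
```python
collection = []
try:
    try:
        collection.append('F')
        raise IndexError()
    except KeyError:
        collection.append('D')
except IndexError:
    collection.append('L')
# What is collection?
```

Step-by-step execution trace:
1. Inner try: `collection.append('F')` → collection = ['F'].
2. `raise IndexError()` raises IndexError.
3. Inner `except KeyError` does not match IndexError; exception propagates to outer try.
4. Outer `except IndexError` matches → `collection.append('L')` → collection = ['F', 'L'].
Result: ['F', 'L']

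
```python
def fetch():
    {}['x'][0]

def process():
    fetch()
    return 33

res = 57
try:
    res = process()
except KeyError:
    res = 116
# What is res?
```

Step-by-step execution trace:
1. res starts at 57.
2. try: `process()` calls `fetch()`.
3. `fetch()` evaluates `{}['x'][0]`, which raises KeyError; it propagates through process (uncaught).
4. `return 33` in process is not reached; the assignment to res does not complete.
5. `except KeyError` matches → res = 116.
Result: 116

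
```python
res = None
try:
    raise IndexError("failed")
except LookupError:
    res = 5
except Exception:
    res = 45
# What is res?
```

Step-by-step execution trace:
1. `raise IndexError(...)` raises IndexError.
2. `except LookupError` matches (IndexError is a subclass of LookupError) → res = 5.
3. `except Exception` is not reached.
Result: 5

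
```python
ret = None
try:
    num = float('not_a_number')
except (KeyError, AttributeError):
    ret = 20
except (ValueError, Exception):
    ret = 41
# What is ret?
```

Step-by-step execution trace:
1. `num = float('not_a_number')` raises ValueError.
2. `except (KeyError, AttributeError)` does not match ValueError; skipped.
3. `except (ValueError, Exception)` matches (ValueError is in the tuple) → ret = 41.
Result: 41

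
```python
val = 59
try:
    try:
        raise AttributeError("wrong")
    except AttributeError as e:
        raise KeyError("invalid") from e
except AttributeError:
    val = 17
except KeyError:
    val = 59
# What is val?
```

Step-by-step execution trace:
1. Inner try raises AttributeError; inner `except AttributeError as e` catches it.
2. `raise KeyError(...) from e` raises KeyError (AttributeError is attached as __cause__, but only KeyError is active).
3. Outer `except AttributeError` does not match KeyError; skipped.
4. Outer `except KeyError` matches → val = 59.
Result: 59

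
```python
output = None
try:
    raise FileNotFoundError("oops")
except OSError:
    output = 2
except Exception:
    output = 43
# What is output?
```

Step-by-step execution trace:
1. `raise FileNotFoundError(...)` raises FileNotFoundError.
2. `except OSError` matches (FileNotFoundError is a subclass of OSError) → output = 2.
3. `except Exception` is not reached.
Result: 2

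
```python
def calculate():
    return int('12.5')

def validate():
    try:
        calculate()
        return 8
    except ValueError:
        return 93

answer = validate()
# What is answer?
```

Step-by-step execution trace:
1. `validate()` calls `calculate()`.
2. `calculate()` evaluates `int('12.5')`, which raises ValueError; it propagates to the caller.
3. `return 8` is not reached.
4. `except ValueError` in validate matches → returns 93.
5. answer = 93.
Result: 93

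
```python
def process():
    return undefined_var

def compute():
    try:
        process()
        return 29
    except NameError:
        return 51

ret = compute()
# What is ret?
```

Step-by-step execution trace:
1. `compute()` calls `process()`.
2. `process()` evaluates `undefined_var`, which raises NameError; it propagates to the caller.
3. `return 29` is not reached.
4. `except NameError` in compute matches → returns 51.
5. ret = 51.
Result: 51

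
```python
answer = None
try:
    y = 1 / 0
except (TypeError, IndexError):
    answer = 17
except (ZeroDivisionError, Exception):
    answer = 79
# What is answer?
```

Step-by-step execution trace:
1. `y = 1 / 0` raises ZeroDivisionError.
2. `except (TypeError, IndexError)` does not match ZeroDivisionError; skipped.
3. `except (ZeroDivisionError, Exception)` matches (ZeroDivisionError is in the tuple) → answer = 79.
Result: 79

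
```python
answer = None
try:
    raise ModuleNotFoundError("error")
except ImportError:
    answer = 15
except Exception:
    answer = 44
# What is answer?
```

Step-by-step execution trace:
1. `raise ModuleNotFoundError(...)` raises ModuleNotFoundError.
2. `except ImportError` matches (ModuleNotFoundError is a subclass of ImportError) → answer = 15.
3. `except Exception` is not reached.
Result: 15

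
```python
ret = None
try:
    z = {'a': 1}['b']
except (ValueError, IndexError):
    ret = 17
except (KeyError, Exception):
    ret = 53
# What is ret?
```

Step-by-step execution trace:
1. `z = {'a': 1}['b']` raises KeyError.
2. `except (ValueError, IndexError)` does not match KeyError; skipped.
3. `except (KeyError, Exception)` matches (KeyError is in the tuple) → ret = 53.
Result: 53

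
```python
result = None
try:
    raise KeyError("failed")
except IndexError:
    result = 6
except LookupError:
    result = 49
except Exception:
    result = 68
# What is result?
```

Step-by-step execution trace:
1. `raise KeyError(...)` raises KeyError.
2. `except IndexError` does not match (KeyError is not a subclass of IndexError); skipped.
3. `except LookupError` matches (KeyError is a subclass of LookupError) → result = 49.
4. `except Exception` is not reached.
Result: 49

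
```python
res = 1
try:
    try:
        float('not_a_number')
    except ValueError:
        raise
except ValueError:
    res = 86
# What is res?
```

Step-by-step execution trace:
1. Inner try: `float('not_a_number')` raises ValueError.
2. Inner `except ValueError` matches; bare `raise` re-raises the same ValueError.
3. Outer `except ValueError` matches → res = 86.
Result: 86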